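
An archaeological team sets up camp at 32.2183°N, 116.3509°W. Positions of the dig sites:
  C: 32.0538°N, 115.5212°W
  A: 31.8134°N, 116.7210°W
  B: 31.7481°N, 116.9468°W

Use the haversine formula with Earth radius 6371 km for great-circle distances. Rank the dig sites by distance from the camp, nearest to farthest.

Computing each great-circle distance from 32.2183°N, 116.3509°W:
A 31.8134°N, 116.7210°W: 57.0 km
B 31.7481°N, 116.9468°W: 76.8 km
C 32.0538°N, 115.5212°W: 80.2 km

A, B, C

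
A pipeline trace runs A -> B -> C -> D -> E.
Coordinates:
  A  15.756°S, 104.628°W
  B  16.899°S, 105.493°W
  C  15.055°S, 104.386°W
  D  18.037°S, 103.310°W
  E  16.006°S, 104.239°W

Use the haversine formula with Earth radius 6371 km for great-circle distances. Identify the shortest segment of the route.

Leg distances:
A→B: 157.1 km
B→C: 236.7 km
C→D: 350.9 km
D→E: 246.5 km
The shortest leg is A–B at 157.1 km.

A–B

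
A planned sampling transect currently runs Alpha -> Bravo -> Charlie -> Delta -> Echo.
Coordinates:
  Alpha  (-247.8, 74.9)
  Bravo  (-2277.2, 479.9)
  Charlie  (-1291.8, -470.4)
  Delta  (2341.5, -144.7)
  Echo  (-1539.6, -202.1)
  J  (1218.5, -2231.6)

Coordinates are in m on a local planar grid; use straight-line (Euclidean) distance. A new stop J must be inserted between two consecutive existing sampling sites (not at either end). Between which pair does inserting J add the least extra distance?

between Charlie and Delta

Added distance for inserting J between each consecutive pair:
Alpha–Bravo: 5087.8 m
Bravo–Charlie: 6121.6 m
Charlie–Delta: 1788.5 m
Delta–Echo: 1912.7 m
Smallest added distance is 1788.5 m, inserting between Charlie and Delta.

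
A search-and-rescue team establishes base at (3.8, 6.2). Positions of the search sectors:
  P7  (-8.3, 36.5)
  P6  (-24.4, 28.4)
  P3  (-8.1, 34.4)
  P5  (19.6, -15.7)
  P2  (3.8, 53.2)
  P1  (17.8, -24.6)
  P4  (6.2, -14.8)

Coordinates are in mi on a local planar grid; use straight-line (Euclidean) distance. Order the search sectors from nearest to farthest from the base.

Computing each straight-line distance from (3.8, 6.2):
P4 (6.2, -14.8): 21.1 mi
P5 (19.6, -15.7): 27.0 mi
P3 (-8.1, 34.4): 30.6 mi
P7 (-8.3, 36.5): 32.6 mi
P1 (17.8, -24.6): 33.8 mi
P6 (-24.4, 28.4): 35.9 mi
P2 (3.8, 53.2): 47.0 mi

P4, P5, P3, P7, P1, P6, P2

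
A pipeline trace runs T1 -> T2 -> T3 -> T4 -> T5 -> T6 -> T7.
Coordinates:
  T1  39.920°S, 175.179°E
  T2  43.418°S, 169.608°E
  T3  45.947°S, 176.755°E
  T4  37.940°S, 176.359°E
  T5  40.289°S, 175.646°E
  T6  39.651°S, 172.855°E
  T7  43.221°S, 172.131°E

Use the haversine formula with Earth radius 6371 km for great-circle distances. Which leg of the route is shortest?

Leg distances:
T1→T2: 604.3 km
T2→T3: 630.8 km
T3→T4: 890.9 km
T4→T5: 268.3 km
T5→T6: 248.2 km
T6→T7: 401.5 km
The shortest leg is T5–T6 at 248.2 km.

T5–T6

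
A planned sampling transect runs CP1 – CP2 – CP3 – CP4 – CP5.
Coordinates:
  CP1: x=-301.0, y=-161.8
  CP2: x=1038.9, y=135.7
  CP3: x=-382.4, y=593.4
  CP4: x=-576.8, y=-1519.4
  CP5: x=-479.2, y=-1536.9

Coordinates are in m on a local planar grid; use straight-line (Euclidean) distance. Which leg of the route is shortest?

Leg distances:
CP1→CP2: 1372.5 m
CP2→CP3: 1493.2 m
CP3→CP4: 2121.7 m
CP4→CP5: 99.2 m
The shortest leg is CP4–CP5 at 99.2 m.

CP4–CP5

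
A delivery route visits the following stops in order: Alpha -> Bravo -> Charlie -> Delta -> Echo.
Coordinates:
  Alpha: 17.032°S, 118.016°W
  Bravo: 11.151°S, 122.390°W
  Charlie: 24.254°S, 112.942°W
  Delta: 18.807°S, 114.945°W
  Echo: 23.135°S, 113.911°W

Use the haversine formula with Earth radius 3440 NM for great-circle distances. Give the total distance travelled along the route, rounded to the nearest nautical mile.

2001 NM

Leg distances:
Alpha→Bravo: 435.3 NM  (cumulative 435.3 NM)
Bravo→Charlie: 953.5 NM  (cumulative 1388.8 NM)
Charlie→Delta: 345.6 NM  (cumulative 1734.4 NM)
Delta→Echo: 266.2 NM  (cumulative 2000.7 NM)
Total route length ≈ 2001 NM.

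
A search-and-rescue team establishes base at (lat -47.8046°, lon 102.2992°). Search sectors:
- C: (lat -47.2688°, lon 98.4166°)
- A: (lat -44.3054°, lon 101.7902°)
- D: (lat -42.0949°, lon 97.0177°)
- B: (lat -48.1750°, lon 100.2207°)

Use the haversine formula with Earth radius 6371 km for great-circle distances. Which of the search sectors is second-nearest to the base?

Distances from the base ((lat -47.8046°, lon 102.2992°)):
B: 160.1 km
C: 297.5 km
A: 391.1 km
D: 758.4 km
The second-nearest is C at 297.5 km.

C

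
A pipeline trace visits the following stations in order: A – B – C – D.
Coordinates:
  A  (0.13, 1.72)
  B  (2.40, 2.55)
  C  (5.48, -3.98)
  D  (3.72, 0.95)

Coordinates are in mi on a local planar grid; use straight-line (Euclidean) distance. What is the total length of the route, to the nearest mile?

15 mi

Leg distances:
A→B: 2.4 mi  (cumulative 2.4 mi)
B→C: 7.2 mi  (cumulative 9.6 mi)
C→D: 5.2 mi  (cumulative 14.9 mi)
Total route length ≈ 15 mi.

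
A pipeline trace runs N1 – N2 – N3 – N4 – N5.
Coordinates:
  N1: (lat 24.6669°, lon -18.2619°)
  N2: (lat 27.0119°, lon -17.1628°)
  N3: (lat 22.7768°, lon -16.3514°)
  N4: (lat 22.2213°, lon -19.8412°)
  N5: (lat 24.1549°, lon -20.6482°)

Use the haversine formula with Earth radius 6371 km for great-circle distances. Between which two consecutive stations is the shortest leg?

Leg distances:
N1→N2: 283.0 km
N2→N3: 478.0 km
N3→N4: 363.8 km
N4→N5: 230.3 km
The shortest leg is N4–N5 at 230.3 km.

N4–N5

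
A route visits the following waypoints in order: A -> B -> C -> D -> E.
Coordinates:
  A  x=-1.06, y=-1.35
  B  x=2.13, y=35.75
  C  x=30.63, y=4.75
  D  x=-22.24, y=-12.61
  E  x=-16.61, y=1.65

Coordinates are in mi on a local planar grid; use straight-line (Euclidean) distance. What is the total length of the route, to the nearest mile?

150 mi

Leg distances:
A→B: 37.2 mi  (cumulative 37.2 mi)
B→C: 42.1 mi  (cumulative 79.3 mi)
C→D: 55.6 mi  (cumulative 135.0 mi)
D→E: 15.3 mi  (cumulative 150.3 mi)
Total route length ≈ 150 mi.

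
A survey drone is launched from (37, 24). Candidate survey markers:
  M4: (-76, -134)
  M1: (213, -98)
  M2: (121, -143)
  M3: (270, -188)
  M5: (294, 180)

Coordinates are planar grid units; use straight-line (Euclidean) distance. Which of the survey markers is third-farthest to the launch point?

Distances from the launch point ((37, 24)):
M3: 315.0
M5: 300.6
M1: 214.1
M4: 194.2
M2: 186.9
The third-farthest is M1 at 214.1.

M1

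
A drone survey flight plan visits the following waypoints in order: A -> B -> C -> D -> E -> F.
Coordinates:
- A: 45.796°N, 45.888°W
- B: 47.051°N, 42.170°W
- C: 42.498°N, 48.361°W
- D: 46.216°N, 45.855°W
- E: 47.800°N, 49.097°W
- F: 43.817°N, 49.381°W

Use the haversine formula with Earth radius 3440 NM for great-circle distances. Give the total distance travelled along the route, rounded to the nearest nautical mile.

1201 NM

Leg distances:
A→B: 171.3 NM  (cumulative 171.3 NM)
B→C: 379.7 NM  (cumulative 551.0 NM)
C→D: 247.8 NM  (cumulative 798.8 NM)
D→E: 163.3 NM  (cumulative 962.0 NM)
E→F: 239.4 NM  (cumulative 1201.5 NM)
Total route length ≈ 1201 NM.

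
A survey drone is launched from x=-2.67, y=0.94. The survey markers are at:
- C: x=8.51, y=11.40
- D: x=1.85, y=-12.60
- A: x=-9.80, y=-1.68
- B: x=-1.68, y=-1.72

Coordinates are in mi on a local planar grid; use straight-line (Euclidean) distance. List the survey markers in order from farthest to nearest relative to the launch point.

Computing each straight-line distance from x=-2.67, y=0.94:
C x=8.51, y=11.40: 15.3 mi
D x=1.85, y=-12.60: 14.3 mi
A x=-9.80, y=-1.68: 7.6 mi
B x=-1.68, y=-1.72: 2.8 mi

C, D, A, B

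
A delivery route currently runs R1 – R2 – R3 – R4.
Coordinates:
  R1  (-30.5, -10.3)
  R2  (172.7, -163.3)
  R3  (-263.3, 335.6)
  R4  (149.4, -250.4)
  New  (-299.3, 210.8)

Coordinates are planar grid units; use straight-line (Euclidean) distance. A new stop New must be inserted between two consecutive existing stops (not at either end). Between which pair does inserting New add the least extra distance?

between R3 and R4

Added distance for inserting New between each consecutive pair:
R1–R2: 696.0
R2–R3: 69.6
R3–R4: 56.6
Smallest added distance is 56.6, inserting between R3 and R4.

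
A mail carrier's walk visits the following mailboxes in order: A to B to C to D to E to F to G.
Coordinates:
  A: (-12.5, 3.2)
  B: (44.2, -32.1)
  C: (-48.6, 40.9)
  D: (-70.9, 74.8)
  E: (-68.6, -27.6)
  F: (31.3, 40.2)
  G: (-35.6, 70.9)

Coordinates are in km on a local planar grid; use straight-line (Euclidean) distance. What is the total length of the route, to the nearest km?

Leg distances:
A→B: 66.8 km  (cumulative 66.8 km)
B→C: 118.1 km  (cumulative 184.9 km)
C→D: 40.6 km  (cumulative 225.4 km)
D→E: 102.4 km  (cumulative 327.9 km)
E→F: 120.7 km  (cumulative 448.6 km)
F→G: 73.6 km  (cumulative 522.2 km)
Total route length ≈ 522 km.

522 km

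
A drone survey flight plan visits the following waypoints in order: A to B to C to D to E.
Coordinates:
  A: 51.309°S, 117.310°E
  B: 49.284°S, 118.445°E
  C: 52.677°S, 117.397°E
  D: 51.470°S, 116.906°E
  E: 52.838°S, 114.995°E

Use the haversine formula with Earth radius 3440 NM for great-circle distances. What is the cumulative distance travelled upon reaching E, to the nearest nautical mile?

Leg distances:
A→B: 129.1 NM  (cumulative 129.1 NM)
B→C: 207.5 NM  (cumulative 336.7 NM)
C→D: 74.7 NM  (cumulative 411.4 NM)
D→E: 108.2 NM  (cumulative 519.5 NM)
Cumulative distance at E ≈ 520 NM.

520 NM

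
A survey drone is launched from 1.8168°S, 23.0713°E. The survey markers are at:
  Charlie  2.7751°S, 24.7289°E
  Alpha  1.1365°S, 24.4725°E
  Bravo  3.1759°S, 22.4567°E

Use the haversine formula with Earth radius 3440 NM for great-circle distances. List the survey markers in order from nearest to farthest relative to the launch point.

Bravo, Alpha, Charlie

Distances from the launch point:
Bravo 3.1759°S, 22.4567°E: 89.5 NM
Alpha 1.1365°S, 24.4725°E: 93.5 NM
Charlie 2.7751°S, 24.7289°E: 114.9 NM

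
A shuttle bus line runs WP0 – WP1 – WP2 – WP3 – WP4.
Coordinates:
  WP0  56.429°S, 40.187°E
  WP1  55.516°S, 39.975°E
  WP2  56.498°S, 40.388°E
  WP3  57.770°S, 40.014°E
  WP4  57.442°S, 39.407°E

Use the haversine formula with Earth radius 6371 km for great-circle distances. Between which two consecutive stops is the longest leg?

Leg distances:
WP0→WP1: 102.4 km
WP1→WP2: 112.2 km
WP2→WP3: 143.2 km
WP3→WP4: 51.4 km
The longest leg is WP2–WP3 at 143.2 km.

WP2–WP3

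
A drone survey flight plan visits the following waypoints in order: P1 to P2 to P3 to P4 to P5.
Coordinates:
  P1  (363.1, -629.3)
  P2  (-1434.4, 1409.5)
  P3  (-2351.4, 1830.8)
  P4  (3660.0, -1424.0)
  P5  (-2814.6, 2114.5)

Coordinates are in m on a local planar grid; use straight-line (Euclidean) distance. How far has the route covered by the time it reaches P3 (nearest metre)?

3727 m

Leg distances:
P1→P2: 2718.0 m  (cumulative 2718.0 m)
P2→P3: 1009.1 m  (cumulative 3727.2 m)
Cumulative distance at P3 ≈ 3727 m.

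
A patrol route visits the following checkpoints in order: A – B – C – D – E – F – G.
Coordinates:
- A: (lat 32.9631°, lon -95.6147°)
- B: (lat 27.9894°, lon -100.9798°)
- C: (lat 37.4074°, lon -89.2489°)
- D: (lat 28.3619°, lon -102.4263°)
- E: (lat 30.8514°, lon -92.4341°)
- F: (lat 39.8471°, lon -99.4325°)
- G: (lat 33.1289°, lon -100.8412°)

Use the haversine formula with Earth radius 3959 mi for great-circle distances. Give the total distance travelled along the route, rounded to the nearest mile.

Leg distances:
A→B: 469.1 mi  (cumulative 469.1 mi)
B→C: 941.3 mi  (cumulative 1410.3 mi)
C→D: 985.8 mi  (cumulative 2396.1 mi)
D→E: 624.2 mi  (cumulative 3020.3 mi)
E→F: 735.6 mi  (cumulative 3755.9 mi)
F→G: 470.7 mi  (cumulative 4226.6 mi)
Total route length ≈ 4227 mi.

4227 mi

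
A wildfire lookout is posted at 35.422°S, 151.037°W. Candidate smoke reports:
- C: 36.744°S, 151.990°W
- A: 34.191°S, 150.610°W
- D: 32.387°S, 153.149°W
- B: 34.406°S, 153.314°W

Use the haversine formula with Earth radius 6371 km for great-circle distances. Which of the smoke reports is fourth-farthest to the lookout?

Distance to each, sorted:
D: 389.7 km
B: 236.4 km
C: 170.1 km
A: 142.3 km
The fourth-farthest is A at 142.3 km.

A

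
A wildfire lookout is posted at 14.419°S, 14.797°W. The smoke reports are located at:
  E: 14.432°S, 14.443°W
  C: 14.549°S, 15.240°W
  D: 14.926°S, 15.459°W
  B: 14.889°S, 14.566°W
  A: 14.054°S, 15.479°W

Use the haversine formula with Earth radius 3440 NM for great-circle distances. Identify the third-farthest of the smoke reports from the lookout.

B

Distances from the lookout (14.419°S, 14.797°W):
D: 49.0 NM
A: 45.3 NM
B: 31.2 NM
C: 26.9 NM
E: 20.6 NM
The third-farthest is B at 31.2 NM.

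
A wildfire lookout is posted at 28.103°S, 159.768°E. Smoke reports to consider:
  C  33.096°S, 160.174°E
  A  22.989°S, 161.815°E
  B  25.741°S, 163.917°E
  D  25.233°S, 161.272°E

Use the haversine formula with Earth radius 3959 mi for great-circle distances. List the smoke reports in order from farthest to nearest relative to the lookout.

A, C, B, D

Computing each great-circle distance from 28.103°S, 159.768°E:
A 22.989°S, 161.815°E: 375.7 mi
C 33.096°S, 160.174°E: 345.8 mi
B 25.741°S, 163.917°E: 303.2 mi
D 25.233°S, 161.272°E: 219.0 mi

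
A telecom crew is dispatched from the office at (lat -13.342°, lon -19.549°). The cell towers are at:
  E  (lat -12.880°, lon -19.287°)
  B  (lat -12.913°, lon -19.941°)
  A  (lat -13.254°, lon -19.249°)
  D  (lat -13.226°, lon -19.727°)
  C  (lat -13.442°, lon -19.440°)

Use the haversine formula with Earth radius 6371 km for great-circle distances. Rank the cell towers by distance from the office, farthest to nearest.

B, E, A, D, C

Distance from the office at (lat -13.342°, lon -19.549°) to each:
B (lat -12.913°, lon -19.941°): 63.9 km
E (lat -12.880°, lon -19.287°): 58.7 km
A (lat -13.254°, lon -19.249°): 33.9 km
D (lat -13.226°, lon -19.727°): 23.2 km
C (lat -13.442°, lon -19.440°): 16.2 km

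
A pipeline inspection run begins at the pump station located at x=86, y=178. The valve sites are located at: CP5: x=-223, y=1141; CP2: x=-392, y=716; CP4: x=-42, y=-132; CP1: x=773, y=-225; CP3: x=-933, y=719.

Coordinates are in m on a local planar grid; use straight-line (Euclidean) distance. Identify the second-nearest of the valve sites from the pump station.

CP2

Distance to each, sorted:
CP4: 335.4 m
CP2: 719.7 m
CP1: 796.5 m
CP5: 1011.4 m
CP3: 1153.7 m
The second-nearest is CP2 at 719.7 m.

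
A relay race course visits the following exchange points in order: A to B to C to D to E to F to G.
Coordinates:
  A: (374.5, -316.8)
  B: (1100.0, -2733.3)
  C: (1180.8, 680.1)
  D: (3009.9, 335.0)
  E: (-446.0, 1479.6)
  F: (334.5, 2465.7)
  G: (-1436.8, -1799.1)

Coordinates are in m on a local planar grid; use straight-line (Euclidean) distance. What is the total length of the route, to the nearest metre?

Leg distances:
A→B: 2523.1 m  (cumulative 2523.1 m)
B→C: 3414.4 m  (cumulative 5937.4 m)
C→D: 1861.4 m  (cumulative 7798.8 m)
D→E: 3640.5 m  (cumulative 11439.3 m)
E→F: 1257.6 m  (cumulative 12696.9 m)
F→G: 4618.0 m  (cumulative 17314.9 m)
Total route length ≈ 17315 m.

17315 m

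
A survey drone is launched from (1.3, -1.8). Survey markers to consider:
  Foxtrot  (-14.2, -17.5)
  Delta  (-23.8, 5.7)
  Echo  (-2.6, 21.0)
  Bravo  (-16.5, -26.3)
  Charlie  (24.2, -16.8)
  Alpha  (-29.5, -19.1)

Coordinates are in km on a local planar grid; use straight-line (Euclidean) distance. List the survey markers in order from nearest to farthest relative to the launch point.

Distance from the launch point at (1.3, -1.8) to each:
Foxtrot (-14.2, -17.5): 22.1 km
Echo (-2.6, 21.0): 23.1 km
Delta (-23.8, 5.7): 26.2 km
Charlie (24.2, -16.8): 27.4 km
Bravo (-16.5, -26.3): 30.3 km
Alpha (-29.5, -19.1): 35.3 km

Foxtrot, Echo, Delta, Charlie, Bravo, Alpha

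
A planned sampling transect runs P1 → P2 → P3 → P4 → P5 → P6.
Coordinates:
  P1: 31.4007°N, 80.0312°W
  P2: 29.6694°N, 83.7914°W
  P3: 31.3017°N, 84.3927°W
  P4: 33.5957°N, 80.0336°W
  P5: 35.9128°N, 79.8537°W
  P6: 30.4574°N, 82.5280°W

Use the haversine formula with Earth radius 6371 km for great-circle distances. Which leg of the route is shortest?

P2–P3

Leg distances:
P1→P2: 408.3 km
P2→P3: 190.4 km
P3→P4: 482.0 km
P4→P5: 258.2 km
P5→P6: 655.6 km
The shortest leg is P2–P3 at 190.4 km.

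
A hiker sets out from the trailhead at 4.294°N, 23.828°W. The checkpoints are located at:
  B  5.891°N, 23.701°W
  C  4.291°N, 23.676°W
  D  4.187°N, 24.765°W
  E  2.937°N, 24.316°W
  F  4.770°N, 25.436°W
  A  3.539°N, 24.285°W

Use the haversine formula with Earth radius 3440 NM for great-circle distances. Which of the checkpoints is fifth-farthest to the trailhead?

Distance to each, sorted:
F: 100.4 NM
B: 96.2 NM
E: 86.6 NM
D: 56.5 NM
A: 53.0 NM
C: 9.1 NM
The fifth-farthest is A at 53.0 NM.

A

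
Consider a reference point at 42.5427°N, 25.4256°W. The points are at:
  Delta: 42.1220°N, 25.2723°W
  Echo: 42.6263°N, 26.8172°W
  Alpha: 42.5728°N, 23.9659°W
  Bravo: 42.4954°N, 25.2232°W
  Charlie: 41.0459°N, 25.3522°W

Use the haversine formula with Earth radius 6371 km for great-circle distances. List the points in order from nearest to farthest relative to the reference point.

Bravo, Delta, Echo, Alpha, Charlie

Distances from the reference point:
Bravo 42.4954°N, 25.2232°W: 17.4 km
Delta 42.1220°N, 25.2723°W: 48.4 km
Echo 42.6263°N, 26.8172°W: 114.3 km
Alpha 42.5728°N, 23.9659°W: 119.6 km
Charlie 41.0459°N, 25.3522°W: 166.5 km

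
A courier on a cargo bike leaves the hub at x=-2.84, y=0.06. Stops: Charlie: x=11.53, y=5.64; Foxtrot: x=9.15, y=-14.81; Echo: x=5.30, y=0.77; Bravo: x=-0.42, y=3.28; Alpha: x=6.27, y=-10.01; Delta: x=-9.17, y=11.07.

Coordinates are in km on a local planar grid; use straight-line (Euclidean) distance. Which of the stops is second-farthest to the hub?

Distances from the hub (x=-2.84, y=0.06):
Foxtrot: 19.1 km
Charlie: 15.4 km
Alpha: 13.6 km
Delta: 12.7 km
Echo: 8.2 km
Bravo: 4.0 km
The second-farthest is Charlie at 15.4 km.

Charlie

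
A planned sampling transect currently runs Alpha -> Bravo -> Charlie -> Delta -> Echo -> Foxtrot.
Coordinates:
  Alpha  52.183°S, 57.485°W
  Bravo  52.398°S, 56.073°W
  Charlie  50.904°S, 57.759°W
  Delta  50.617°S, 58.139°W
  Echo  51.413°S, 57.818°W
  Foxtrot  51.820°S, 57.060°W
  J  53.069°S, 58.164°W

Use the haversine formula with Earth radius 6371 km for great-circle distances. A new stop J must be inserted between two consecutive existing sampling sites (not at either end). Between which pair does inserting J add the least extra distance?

between Alpha and Bravo

Added distance for inserting J between each consecutive pair:
Alpha–Bravo: 169.0 km
Bravo–Charlie: 198.9 km
Charlie–Delta: 473.4 km
Delta–Echo: 367.0 km
Echo–Foxtrot: 274.2 km
Smallest added distance is 169.0 km, inserting between Alpha and Bravo.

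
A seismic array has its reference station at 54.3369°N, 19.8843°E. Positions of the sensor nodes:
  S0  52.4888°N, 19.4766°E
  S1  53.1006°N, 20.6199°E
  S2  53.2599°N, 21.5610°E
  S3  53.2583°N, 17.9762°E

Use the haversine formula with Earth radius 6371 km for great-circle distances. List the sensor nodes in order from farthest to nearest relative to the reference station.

Distances from the reference station:
S0 52.4888°N, 19.4766°E: 207.3 km
S3 53.2583°N, 17.9762°E: 173.4 km
S2 53.2599°N, 21.5610°E: 162.7 km
S1 53.1006°N, 20.6199°E: 145.7 km

S0, S3, S2, S1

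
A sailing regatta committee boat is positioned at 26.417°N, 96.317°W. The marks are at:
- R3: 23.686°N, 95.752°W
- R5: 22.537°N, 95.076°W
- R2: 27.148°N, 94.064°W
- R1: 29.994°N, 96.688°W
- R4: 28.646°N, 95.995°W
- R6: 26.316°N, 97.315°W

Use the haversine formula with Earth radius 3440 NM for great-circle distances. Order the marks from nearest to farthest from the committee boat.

R6, R2, R4, R3, R1, R5

Distance from the committee boat at 26.417°N, 96.317°W to each:
R6 26.316°N, 97.315°W: 54.0 NM
R2 27.148°N, 94.064°W: 128.5 NM
R4 28.646°N, 95.995°W: 134.9 NM
R3 23.686°N, 95.752°W: 166.8 NM
R1 29.994°N, 96.688°W: 215.7 NM
R5 22.537°N, 95.076°W: 242.6 NM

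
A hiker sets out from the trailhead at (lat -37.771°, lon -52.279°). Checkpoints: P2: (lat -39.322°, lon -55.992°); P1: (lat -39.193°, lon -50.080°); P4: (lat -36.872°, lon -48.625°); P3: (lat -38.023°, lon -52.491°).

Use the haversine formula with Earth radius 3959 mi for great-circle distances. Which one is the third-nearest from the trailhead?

P4

Distance to each, sorted:
P3: 20.9 mi
P1: 154.3 mi
P4: 210.2 mi
P2: 227.5 mi
The third-nearest is P4 at 210.2 mi.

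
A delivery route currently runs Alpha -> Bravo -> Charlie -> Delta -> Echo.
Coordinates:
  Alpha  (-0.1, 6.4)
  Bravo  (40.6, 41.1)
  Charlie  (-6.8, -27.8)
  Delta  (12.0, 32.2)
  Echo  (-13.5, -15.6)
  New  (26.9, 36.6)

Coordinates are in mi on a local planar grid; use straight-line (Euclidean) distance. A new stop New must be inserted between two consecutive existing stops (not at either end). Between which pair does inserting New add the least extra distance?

between Alpha and Bravo

Added distance for inserting New between each consecutive pair:
Alpha–Bravo: 1.4 mi
Bravo–Charlie: 3.5 mi
Charlie–Delta: 25.3 mi
Delta–Echo: 27.4 mi
Smallest added distance is 1.4 mi, inserting between Alpha and Bravo.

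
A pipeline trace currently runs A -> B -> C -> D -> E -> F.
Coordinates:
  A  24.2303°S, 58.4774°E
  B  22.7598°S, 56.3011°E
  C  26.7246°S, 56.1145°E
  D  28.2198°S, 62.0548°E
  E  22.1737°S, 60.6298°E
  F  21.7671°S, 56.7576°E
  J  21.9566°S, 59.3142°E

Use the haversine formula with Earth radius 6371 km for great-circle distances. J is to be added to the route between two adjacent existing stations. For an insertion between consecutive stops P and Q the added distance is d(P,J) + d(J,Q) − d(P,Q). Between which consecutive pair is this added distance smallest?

between E and F

Added distance for inserting J between each consecutive pair:
A–B: 313.7 km
B–C: 502.5 km
C–D: 761.3 km
D–E: 199.4 km
E–F: 0.5 km
Smallest added distance is 0.5 km, inserting between E and F.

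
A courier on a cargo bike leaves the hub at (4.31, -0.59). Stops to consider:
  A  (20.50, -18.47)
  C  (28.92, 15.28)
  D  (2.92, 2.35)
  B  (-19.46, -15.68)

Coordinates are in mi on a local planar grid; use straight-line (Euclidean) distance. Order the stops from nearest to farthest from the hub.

Distance from the hub at (4.31, -0.59) to each:
D (2.92, 2.35): 3.3 mi
A (20.50, -18.47): 24.1 mi
B (-19.46, -15.68): 28.2 mi
C (28.92, 15.28): 29.3 mi

D, A, B, C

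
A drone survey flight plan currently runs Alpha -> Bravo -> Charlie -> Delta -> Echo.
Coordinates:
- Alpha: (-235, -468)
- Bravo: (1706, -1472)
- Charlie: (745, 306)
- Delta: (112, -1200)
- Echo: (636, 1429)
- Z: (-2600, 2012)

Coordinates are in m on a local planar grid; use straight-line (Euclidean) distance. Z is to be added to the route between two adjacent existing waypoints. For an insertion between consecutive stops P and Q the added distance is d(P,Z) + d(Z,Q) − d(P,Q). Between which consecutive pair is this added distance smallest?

between Delta and Echo

Added distance for inserting Z between each consecutive pair:
Alpha–Bravo: 6780.5 m
Bravo–Charlie: 7272.8 m
Charlie–Delta: 6325.1 m
Delta–Echo: 4811.2 m
Smallest added distance is 4811.2 m, inserting between Delta and Echo.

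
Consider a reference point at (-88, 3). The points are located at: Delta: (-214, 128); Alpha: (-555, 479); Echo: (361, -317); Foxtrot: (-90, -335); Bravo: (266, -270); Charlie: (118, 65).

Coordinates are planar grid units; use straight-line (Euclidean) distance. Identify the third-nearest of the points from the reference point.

Distances from the reference point ((-88, 3)):
Delta: 177.5
Charlie: 215.1
Foxtrot: 338.0
Bravo: 447.0
Echo: 551.4
Alpha: 666.8
The third-nearest is Foxtrot at 338.0.

Foxtrot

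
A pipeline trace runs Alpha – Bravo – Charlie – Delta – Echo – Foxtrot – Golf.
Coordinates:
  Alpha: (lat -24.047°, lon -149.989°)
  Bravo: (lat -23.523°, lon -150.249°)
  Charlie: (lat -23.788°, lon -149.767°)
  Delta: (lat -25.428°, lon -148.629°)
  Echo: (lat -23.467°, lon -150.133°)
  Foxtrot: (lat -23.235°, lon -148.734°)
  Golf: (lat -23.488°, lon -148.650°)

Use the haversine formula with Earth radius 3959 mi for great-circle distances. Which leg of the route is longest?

Delta–Echo

Leg distances:
Alpha→Bravo: 39.8 mi
Bravo→Charlie: 35.6 mi
Charlie→Delta: 134.0 mi
Delta→Echo: 165.3 mi
Echo→Foxtrot: 90.2 mi
Foxtrot→Golf: 18.3 mi
The longest leg is Delta–Echo at 165.3 mi.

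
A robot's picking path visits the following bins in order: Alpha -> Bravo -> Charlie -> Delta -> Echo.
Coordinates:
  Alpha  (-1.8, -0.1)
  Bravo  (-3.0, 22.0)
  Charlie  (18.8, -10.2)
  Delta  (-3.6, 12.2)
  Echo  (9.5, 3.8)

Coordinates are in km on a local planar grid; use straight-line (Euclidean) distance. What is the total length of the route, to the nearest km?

Leg distances:
Alpha→Bravo: 22.1 km  (cumulative 22.1 km)
Bravo→Charlie: 38.9 km  (cumulative 61.0 km)
Charlie→Delta: 31.7 km  (cumulative 92.7 km)
Delta→Echo: 15.6 km  (cumulative 108.3 km)
Total route length ≈ 108 km.

108 km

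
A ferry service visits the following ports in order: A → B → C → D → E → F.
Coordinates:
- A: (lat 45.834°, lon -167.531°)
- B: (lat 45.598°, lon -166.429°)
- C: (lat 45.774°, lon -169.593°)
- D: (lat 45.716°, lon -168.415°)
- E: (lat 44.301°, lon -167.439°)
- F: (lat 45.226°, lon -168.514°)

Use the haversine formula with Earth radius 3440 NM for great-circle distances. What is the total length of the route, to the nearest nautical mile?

Leg distances:
A→B: 48.3 NM  (cumulative 48.3 NM)
B→C: 133.1 NM  (cumulative 181.4 NM)
C→D: 49.5 NM  (cumulative 230.9 NM)
D→E: 94.5 NM  (cumulative 325.4 NM)
E→F: 72.0 NM  (cumulative 397.4 NM)
Total route length ≈ 397 NM.

397 NM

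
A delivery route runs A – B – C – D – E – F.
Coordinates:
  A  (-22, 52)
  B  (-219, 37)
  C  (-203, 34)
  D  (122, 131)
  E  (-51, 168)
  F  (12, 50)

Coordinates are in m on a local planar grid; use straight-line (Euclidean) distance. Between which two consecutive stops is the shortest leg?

Leg distances:
A→B: 197.6 m
B→C: 16.3 m
C→D: 339.2 m
D→E: 176.9 m
E→F: 133.8 m
The shortest leg is B–C at 16.3 m.

B–C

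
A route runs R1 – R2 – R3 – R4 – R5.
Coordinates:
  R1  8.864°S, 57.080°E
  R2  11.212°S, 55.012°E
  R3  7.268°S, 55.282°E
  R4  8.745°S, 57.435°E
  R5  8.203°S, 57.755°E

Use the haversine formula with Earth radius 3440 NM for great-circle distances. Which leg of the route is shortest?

Leg distances:
R1→R2: 186.6 NM
R2→R3: 237.3 NM
R3→R4: 155.7 NM
R4→R5: 37.7 NM
The shortest leg is R4–R5 at 37.7 NM.

R4–R5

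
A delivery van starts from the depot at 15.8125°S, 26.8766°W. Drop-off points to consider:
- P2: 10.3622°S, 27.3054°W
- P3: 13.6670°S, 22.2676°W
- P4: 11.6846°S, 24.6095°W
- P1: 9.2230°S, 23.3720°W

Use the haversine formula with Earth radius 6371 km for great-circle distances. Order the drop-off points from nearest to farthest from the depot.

P4, P3, P2, P1

Computing each great-circle distance from 15.8125°S, 26.8766°W:
P4 11.6846°S, 24.6095°W: 520.2 km
P3 13.6670°S, 22.2676°W: 550.0 km
P2 10.3622°S, 27.3054°W: 607.8 km
P1 9.2230°S, 23.3720°W: 825.5 km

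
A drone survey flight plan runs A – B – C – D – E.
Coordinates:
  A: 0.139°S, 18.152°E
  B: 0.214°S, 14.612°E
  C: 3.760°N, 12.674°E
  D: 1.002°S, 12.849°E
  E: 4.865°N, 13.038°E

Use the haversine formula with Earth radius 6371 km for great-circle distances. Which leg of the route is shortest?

Leg distances:
A→B: 393.7 km
B→C: 491.6 km
C→D: 529.9 km
D→E: 652.7 km
The shortest leg is A–B at 393.7 km.

A–B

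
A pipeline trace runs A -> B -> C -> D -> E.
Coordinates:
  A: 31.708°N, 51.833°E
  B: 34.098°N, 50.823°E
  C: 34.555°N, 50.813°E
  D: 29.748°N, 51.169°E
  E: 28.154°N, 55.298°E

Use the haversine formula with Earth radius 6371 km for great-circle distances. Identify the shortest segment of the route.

B–C

Leg distances:
A→B: 282.0 km
B→C: 50.8 km
C→D: 535.6 km
D→E: 439.1 km
The shortest leg is B–C at 50.8 km.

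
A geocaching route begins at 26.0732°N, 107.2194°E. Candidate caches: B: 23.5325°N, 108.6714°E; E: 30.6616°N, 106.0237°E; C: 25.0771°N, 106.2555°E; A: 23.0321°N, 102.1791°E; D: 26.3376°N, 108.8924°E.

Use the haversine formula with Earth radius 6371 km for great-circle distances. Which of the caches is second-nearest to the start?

Distances from the start (26.0732°N, 107.2194°E):
C: 147.0 km
D: 169.5 km
B: 318.3 km
E: 523.4 km
A: 611.6 km
The second-nearest is D at 169.5 km.

D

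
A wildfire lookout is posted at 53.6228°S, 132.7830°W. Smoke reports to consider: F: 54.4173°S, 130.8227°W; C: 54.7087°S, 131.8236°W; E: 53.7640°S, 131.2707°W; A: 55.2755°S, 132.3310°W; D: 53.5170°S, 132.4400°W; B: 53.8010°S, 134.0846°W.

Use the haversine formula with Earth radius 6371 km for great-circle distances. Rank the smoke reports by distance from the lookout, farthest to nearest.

A, F, C, E, B, D

Computing each great-circle distance from 53.6228°S, 132.7830°W:
A 55.2755°S, 132.3310°W: 186.1 km
F 54.4173°S, 130.8227°W: 155.6 km
C 54.7087°S, 131.8236°W: 135.9 km
E 53.7640°S, 131.2707°W: 100.8 km
B 53.8010°S, 134.0846°W: 87.9 km
D 53.5170°S, 132.4400°W: 25.5 km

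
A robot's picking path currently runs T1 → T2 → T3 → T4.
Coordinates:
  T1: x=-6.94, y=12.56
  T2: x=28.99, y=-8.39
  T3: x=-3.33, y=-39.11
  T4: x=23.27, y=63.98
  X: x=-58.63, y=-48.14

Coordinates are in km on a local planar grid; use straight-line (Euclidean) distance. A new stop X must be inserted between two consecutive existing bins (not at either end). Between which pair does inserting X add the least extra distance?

Added distance for inserting X between each consecutive pair:
T1–T2: 134.4 km
T2–T3: 107.7 km
T3–T4: 88.4 km
Smallest added distance is 88.4 km, inserting between T3 and T4.

between T3 and T4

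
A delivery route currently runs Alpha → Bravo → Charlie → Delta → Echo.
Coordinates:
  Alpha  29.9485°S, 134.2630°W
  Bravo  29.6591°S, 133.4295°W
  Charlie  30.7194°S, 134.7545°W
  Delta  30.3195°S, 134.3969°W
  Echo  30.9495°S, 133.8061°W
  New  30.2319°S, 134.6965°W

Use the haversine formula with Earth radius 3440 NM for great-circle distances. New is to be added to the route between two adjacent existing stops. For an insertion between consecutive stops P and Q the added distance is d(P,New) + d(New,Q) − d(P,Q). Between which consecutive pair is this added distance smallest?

between Bravo and Charlie

Added distance for inserting New between each consecutive pair:
Alpha–Bravo: 55.8 NM
Bravo–Charlie: 10.1 NM
Charlie–Delta: 15.5 NM
Delta–Echo: 30.8 NM
Smallest added distance is 10.1 NM, inserting between Bravo and Charlie.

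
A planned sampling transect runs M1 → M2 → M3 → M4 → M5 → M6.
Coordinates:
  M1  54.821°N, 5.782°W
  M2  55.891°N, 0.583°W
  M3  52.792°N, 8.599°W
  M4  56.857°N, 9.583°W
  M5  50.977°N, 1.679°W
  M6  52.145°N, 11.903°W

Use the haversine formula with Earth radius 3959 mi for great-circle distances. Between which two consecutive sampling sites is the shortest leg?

M1–M2

Leg distances:
M1→M2: 217.1 mi
M2→M3: 387.1 mi
M3→M4: 283.6 mi
M4→M5: 517.5 mi
M5→M6: 446.1 mi
The shortest leg is M1–M2 at 217.1 mi.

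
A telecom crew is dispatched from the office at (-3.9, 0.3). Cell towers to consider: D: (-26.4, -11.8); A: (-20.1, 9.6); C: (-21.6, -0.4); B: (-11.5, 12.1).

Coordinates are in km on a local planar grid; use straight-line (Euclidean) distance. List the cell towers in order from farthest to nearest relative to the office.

Distance from the office at (-3.9, 0.3) to each:
D (-26.4, -11.8): 25.5 km
A (-20.1, 9.6): 18.7 km
C (-21.6, -0.4): 17.7 km
B (-11.5, 12.1): 14.0 km

D, A, C, B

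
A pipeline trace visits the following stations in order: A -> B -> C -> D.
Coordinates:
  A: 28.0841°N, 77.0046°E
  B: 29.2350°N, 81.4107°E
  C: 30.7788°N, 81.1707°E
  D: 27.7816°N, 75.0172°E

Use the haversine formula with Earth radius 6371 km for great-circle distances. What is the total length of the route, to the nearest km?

Leg distances:
A→B: 448.5 km  (cumulative 448.5 km)
B→C: 173.2 km  (cumulative 621.7 km)
C→D: 683.4 km  (cumulative 1305.1 km)
Total route length ≈ 1305 km.

1305 km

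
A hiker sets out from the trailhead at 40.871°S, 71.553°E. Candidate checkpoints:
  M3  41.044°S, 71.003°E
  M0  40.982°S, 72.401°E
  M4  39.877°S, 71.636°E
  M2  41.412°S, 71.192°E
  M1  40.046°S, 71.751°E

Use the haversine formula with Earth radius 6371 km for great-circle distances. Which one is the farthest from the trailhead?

M4

Distances from the trailhead (40.871°S, 71.553°E):
M4: 110.8 km
M1: 93.3 km
M0: 72.3 km
M2: 67.3 km
M3: 50.0 km
The farthest is M4 at 110.8 km.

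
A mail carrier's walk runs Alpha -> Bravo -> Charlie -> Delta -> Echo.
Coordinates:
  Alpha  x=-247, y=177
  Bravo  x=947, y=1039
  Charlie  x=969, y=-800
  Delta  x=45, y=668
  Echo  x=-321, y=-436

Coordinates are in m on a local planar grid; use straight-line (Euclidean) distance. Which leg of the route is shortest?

Delta–Echo

Leg distances:
Alpha→Bravo: 1472.6 m
Bravo→Charlie: 1839.1 m
Charlie→Delta: 1734.6 m
Delta→Echo: 1163.1 m
The shortest leg is Delta–Echo at 1163.1 m.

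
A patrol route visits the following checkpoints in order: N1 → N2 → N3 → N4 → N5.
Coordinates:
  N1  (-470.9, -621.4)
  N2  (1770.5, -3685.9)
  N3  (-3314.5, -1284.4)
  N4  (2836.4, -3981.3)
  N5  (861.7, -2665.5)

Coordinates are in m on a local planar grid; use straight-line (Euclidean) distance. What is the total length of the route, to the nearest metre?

Leg distances:
N1→N2: 3796.7 m  (cumulative 3796.7 m)
N2→N3: 5623.6 m  (cumulative 9420.3 m)
N3→N4: 6716.2 m  (cumulative 16136.4 m)
N4→N5: 2372.9 m  (cumulative 18509.4 m)
Total route length ≈ 18509 m.

18509 m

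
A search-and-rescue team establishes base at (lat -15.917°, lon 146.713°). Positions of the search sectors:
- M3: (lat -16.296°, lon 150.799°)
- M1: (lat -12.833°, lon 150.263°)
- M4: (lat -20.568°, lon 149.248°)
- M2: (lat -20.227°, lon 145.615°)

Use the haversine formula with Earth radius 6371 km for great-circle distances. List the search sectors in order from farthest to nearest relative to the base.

M4, M1, M2, M3

Distances from the base:
M4 (lat -20.568°, lon 149.248°): 582.3 km
M1 (lat -12.833°, lon 150.263°): 513.6 km
M2 (lat -20.227°, lon 145.615°): 493.1 km
M3 (lat -16.296°, lon 150.799°): 438.5 km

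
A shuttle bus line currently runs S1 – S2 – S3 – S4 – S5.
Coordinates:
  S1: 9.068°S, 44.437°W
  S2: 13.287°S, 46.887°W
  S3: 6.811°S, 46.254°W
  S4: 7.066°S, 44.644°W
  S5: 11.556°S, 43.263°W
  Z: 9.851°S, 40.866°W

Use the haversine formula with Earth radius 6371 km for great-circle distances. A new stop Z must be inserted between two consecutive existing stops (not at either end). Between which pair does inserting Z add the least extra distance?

Added distance for inserting Z between each consecutive pair:
S1–S2: 620.3 km
S2–S3: 717.9 km
S3–S4: 1020.6 km
S4–S5: 319.8 km
Smallest added distance is 319.8 km, inserting between S4 and S5.

between S4 and S5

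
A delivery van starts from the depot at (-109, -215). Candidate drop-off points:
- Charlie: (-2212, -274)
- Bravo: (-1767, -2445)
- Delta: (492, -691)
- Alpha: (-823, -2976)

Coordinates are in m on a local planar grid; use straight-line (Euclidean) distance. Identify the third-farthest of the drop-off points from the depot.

Distances from the depot ((-109, -215)):
Alpha: 2851.8 m
Bravo: 2778.8 m
Charlie: 2103.8 m
Delta: 766.7 m
The third-farthest is Charlie at 2103.8 m.

Charlie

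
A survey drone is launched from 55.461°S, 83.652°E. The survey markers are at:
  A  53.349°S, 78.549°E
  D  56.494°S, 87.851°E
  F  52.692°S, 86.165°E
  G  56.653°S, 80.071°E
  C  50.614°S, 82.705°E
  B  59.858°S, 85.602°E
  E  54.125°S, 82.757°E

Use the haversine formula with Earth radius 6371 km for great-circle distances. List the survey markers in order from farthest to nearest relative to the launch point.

C, B, A, F, D, G, E

Computing each great-circle distance from 55.461°S, 83.652°E:
C 50.614°S, 82.705°E: 542.7 km
B 59.858°S, 85.602°E: 502.4 km
A 53.349°S, 78.549°E: 405.1 km
F 52.692°S, 86.165°E: 348.8 km
D 56.494°S, 87.851°E: 285.3 km
G 56.653°S, 80.071°E: 258.8 km
E 54.125°S, 82.757°E: 159.2 km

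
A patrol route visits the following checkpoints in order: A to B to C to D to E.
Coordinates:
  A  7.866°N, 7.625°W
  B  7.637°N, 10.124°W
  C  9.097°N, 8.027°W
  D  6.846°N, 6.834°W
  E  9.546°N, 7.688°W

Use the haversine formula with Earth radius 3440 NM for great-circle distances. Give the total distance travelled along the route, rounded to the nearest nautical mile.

Leg distances:
A→B: 149.3 NM  (cumulative 149.3 NM)
B→C: 152.3 NM  (cumulative 301.6 NM)
C→D: 152.6 NM  (cumulative 454.2 NM)
D→E: 169.9 NM  (cumulative 624.1 NM)
Total route length ≈ 624 NM.

624 NM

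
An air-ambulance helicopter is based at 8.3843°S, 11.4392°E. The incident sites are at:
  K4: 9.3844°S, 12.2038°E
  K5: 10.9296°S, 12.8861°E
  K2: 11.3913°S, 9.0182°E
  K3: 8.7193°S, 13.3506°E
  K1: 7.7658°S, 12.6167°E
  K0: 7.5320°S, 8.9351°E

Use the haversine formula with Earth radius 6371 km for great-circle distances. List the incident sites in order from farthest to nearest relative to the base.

Distances from the base:
K2 11.3913°S, 9.0182°E: 426.7 km
K5 10.9296°S, 12.8861°E: 324.4 km
K0 7.5320°S, 8.9351°E: 291.6 km
K3 8.7193°S, 13.3506°E: 213.4 km
K1 7.7658°S, 12.6167°E: 146.7 km
K4 9.3844°S, 12.2038°E: 139.4 km

K2, K5, K0, K3, K1, K4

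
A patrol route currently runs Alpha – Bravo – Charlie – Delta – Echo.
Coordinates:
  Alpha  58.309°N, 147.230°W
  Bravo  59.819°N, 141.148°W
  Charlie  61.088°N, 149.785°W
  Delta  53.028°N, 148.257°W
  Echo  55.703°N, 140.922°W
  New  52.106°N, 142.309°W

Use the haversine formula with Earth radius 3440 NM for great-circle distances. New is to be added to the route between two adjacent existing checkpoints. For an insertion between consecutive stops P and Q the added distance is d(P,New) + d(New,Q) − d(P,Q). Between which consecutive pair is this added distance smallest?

Added distance for inserting New between each consecutive pair:
Alpha–Bravo: 664.9 NM
Bravo–Charlie: 790.4 NM
Charlie–Delta: 329.8 NM
Delta–Echo: 142.9 NM
Smallest added distance is 142.9 NM, inserting between Delta and Echo.

between Delta and Echo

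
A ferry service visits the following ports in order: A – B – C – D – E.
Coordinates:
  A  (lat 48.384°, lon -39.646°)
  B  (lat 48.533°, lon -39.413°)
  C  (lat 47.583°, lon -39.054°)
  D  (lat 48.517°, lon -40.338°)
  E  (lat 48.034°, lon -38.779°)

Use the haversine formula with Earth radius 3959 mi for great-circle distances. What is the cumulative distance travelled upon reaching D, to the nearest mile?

170 mi

Leg distances:
A→B: 14.8 mi  (cumulative 14.8 mi)
B→C: 67.7 mi  (cumulative 82.5 mi)
C→D: 87.6 mi  (cumulative 170.2 mi)
Cumulative distance at D ≈ 170 mi.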